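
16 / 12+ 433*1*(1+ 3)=5200 / 3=1733.33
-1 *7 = -7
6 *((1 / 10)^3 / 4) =3 / 2000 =0.00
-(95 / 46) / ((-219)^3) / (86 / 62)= 2945 / 20775841902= 0.00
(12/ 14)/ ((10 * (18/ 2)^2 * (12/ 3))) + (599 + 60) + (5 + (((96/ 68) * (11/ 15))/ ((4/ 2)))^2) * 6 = 3772170041/ 5462100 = 690.61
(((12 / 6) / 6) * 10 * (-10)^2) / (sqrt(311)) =1000 * sqrt(311) / 933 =18.90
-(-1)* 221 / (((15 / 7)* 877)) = 1547 / 13155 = 0.12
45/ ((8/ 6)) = 135/ 4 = 33.75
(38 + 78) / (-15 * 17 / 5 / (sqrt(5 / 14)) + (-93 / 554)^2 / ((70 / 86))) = -45510546840395840 * sqrt(70) / 280125216343704477 - 51491720864080 / 93375072114568159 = -1.36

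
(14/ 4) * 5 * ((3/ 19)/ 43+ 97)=1386910/ 817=1697.56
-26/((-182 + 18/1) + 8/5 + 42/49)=455/2827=0.16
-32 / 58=-16 / 29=-0.55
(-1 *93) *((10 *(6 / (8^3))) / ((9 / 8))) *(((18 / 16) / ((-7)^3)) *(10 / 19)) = 6975 / 417088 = 0.02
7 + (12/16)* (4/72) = 169/24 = 7.04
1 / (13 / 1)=1 / 13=0.08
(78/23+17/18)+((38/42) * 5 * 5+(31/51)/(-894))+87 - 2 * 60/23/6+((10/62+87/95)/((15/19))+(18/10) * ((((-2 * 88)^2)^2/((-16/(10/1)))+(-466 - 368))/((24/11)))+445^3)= -4626607721533371503/11377982700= -406628120.60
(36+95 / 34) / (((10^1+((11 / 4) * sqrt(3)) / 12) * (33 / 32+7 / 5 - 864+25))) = -270131200 / 58160178031+18571520 * sqrt(3) / 174480534093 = -0.00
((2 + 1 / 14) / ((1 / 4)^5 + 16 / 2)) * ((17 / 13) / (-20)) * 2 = -126208 / 3727815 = -0.03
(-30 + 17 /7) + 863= 5848 /7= 835.43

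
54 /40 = 27 /20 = 1.35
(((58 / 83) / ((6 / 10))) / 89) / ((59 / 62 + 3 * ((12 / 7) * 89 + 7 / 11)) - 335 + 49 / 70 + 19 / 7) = 3461150 / 34116571407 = 0.00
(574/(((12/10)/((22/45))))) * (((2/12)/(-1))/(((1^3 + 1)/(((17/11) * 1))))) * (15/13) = -34.75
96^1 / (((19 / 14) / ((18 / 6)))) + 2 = 4070 / 19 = 214.21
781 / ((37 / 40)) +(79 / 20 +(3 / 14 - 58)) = 790.49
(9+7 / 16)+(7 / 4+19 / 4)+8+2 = 415 / 16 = 25.94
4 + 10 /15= 14 /3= 4.67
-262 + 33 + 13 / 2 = -445 / 2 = -222.50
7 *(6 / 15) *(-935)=-2618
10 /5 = 2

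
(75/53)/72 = 25/1272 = 0.02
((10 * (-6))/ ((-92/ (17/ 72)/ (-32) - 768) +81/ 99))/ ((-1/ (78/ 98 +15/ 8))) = -978945/ 4612076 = -0.21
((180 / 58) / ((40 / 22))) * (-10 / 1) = -495 / 29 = -17.07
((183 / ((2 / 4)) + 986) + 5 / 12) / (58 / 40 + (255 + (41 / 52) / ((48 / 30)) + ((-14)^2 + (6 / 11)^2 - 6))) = 1021128680 / 337684323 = 3.02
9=9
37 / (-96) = -37 / 96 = -0.39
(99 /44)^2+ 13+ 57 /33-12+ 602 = 107323 /176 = 609.79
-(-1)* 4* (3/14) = 6/7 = 0.86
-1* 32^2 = -1024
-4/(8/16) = -8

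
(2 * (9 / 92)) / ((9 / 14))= 7 / 23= 0.30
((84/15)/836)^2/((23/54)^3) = 7715736/13286668175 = 0.00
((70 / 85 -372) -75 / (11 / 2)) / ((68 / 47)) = -845530 / 3179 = -265.97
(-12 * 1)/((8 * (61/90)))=-135/61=-2.21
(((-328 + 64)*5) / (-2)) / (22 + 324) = 330 / 173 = 1.91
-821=-821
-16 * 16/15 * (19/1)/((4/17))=-20672/15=-1378.13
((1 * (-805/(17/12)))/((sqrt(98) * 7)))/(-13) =690 * sqrt(2)/1547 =0.63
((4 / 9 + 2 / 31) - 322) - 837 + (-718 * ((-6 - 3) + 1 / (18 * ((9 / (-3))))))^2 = 947537733820 / 22599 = 41928303.63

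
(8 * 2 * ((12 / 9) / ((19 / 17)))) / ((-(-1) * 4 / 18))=1632 / 19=85.89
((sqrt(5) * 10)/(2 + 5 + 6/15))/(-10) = -5 * sqrt(5)/37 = -0.30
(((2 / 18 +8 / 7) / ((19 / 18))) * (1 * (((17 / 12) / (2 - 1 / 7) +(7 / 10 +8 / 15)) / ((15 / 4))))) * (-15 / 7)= -82002 / 60515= -1.36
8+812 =820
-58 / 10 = -29 / 5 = -5.80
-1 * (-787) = 787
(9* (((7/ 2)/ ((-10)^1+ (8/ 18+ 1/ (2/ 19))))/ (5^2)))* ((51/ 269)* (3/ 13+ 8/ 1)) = -3094119/ 87425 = -35.39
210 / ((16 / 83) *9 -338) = -1743 / 2791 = -0.62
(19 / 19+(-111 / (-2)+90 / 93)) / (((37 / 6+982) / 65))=3.78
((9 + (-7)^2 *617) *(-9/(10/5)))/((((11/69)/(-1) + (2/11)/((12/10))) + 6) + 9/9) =-34430517/1769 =-19463.27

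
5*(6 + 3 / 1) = 45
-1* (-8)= 8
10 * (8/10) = 8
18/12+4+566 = 1143/2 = 571.50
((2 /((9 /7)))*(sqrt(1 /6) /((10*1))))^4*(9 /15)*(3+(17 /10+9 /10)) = 16807 /307546875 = 0.00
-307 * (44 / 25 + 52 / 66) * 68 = -43881352 / 825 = -53189.52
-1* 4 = -4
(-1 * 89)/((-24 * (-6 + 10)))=89/96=0.93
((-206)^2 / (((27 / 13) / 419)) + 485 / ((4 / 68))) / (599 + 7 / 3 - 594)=231371507 / 198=1168542.96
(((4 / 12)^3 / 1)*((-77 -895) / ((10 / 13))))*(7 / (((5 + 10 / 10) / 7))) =-1911 / 5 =-382.20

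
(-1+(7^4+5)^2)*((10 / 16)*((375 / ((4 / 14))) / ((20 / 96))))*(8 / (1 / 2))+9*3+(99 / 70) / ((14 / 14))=364696605028.41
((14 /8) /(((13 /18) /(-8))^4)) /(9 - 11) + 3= -376148301 /28561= -13170.00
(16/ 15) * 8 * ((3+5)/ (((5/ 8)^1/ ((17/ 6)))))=69632/ 225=309.48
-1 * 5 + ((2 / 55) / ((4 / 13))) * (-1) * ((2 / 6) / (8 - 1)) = -11563 / 2310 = -5.01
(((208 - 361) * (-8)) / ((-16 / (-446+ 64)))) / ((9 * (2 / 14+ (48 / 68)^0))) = 22729 / 8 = 2841.12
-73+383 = 310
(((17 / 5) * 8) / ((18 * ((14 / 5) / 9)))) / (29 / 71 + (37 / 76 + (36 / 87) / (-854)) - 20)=-0.25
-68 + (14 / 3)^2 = -416 / 9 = -46.22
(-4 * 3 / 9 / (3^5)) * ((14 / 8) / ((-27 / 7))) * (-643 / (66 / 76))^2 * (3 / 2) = 14626998722 / 7144929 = 2047.19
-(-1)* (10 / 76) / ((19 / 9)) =45 / 722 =0.06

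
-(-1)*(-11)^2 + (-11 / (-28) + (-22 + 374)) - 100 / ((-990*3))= 3937015 / 8316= 473.43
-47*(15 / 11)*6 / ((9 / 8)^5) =-15400960 / 72171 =-213.40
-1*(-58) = 58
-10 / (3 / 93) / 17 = -310 / 17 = -18.24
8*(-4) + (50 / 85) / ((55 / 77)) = -530 / 17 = -31.18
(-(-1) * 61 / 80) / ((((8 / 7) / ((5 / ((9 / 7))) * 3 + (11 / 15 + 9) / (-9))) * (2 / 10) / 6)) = 610183 / 2880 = 211.87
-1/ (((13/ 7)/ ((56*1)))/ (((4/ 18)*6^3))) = -1447.38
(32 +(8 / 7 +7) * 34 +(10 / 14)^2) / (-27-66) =-163 / 49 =-3.33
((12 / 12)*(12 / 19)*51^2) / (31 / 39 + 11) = 139.28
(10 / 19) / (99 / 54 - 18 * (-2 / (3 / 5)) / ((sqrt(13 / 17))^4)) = 10140 / 2012081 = 0.01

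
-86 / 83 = -1.04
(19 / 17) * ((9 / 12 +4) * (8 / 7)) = 722 / 119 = 6.07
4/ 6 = 2/ 3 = 0.67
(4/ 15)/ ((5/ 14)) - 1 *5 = -319/ 75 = -4.25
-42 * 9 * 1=-378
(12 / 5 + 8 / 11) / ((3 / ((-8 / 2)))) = -688 / 165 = -4.17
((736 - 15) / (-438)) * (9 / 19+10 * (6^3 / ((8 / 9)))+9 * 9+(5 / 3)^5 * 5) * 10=-42400.30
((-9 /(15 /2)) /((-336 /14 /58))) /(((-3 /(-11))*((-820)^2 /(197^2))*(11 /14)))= 7878227 /10086000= 0.78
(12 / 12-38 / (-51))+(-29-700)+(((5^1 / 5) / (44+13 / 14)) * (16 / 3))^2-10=-2625144224 / 3560769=-737.24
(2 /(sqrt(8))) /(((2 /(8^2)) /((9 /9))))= 16 * sqrt(2)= 22.63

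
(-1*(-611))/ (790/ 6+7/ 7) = 1833/ 398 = 4.61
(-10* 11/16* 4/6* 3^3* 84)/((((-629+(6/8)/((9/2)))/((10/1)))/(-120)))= -972000/49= -19836.73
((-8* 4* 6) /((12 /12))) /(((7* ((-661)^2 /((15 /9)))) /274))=-87680 /3058447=-0.03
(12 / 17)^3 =1728 / 4913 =0.35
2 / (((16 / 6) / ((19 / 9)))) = 19 / 12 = 1.58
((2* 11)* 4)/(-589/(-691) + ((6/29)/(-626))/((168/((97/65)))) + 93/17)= 13.92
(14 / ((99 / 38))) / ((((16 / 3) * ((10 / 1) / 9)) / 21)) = 8379 / 440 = 19.04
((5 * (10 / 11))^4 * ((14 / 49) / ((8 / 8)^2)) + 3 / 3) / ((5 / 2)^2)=50409948 / 2562175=19.67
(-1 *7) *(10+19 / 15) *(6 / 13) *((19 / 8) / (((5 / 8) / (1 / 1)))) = -3458 / 25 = -138.32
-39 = -39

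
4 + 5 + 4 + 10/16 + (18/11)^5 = 25.36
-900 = -900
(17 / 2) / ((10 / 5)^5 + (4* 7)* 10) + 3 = 1889 / 624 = 3.03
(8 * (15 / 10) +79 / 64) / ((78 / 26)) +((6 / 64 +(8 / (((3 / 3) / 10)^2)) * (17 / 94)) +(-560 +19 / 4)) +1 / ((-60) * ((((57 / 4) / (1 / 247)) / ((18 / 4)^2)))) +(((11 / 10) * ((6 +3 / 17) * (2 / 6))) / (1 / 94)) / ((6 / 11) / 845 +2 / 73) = 123039772521189139 / 17123861951040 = 7185.28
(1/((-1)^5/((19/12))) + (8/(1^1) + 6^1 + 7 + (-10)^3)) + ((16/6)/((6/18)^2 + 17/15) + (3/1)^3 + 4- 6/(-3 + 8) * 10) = -959.44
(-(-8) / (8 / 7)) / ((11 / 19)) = 133 / 11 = 12.09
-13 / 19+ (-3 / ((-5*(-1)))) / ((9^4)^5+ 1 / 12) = -9482979058064404465529 / 13859738623324898833235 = -0.68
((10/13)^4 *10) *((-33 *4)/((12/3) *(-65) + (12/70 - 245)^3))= 565950000000/17970970529528549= 0.00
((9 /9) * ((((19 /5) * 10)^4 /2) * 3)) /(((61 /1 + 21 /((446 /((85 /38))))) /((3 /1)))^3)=411097443155357723136 /1110689024768091397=370.13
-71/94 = -0.76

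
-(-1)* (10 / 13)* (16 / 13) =160 / 169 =0.95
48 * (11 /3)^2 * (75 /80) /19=605 /19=31.84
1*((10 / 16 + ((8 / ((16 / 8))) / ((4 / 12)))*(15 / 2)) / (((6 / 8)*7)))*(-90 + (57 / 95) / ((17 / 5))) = -369025 / 238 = -1550.53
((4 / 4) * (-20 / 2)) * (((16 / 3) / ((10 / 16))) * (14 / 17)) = -3584 / 51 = -70.27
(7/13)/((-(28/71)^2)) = -5041/1456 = -3.46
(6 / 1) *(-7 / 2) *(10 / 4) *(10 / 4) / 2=-525 / 8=-65.62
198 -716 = -518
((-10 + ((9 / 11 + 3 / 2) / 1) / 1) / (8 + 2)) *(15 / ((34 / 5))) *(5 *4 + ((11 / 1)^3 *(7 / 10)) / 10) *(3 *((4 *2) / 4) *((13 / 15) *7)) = -522132429 / 74800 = -6980.38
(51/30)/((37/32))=272/185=1.47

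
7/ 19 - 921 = -17492/ 19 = -920.63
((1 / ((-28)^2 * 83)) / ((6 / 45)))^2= 225 / 16937460736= 0.00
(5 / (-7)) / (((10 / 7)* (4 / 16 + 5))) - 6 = -128 / 21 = -6.10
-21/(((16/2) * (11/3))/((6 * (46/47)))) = -4347/1034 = -4.20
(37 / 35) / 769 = 37 / 26915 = 0.00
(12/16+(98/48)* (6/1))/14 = 13/14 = 0.93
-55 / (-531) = 55 / 531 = 0.10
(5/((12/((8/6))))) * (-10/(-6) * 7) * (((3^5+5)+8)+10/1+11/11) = 15575/9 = 1730.56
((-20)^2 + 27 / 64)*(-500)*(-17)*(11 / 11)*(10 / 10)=54457375 / 16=3403585.94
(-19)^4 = 130321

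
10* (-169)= -1690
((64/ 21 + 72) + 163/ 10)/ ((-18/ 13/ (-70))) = 249379/ 54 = 4618.13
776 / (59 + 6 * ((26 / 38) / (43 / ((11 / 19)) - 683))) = 13.15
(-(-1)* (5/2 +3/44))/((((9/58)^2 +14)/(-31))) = -2946023/518947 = -5.68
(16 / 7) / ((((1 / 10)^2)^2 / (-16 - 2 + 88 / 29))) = -9920000 / 29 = -342068.97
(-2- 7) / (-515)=0.02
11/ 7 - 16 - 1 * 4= -129/ 7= -18.43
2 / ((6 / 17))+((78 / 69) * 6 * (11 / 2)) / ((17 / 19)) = 47.36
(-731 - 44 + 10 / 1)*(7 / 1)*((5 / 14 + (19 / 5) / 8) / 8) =-35649 / 64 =-557.02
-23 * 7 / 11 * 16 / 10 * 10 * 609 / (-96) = 32683 / 22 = 1485.59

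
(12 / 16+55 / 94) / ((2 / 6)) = 753 / 188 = 4.01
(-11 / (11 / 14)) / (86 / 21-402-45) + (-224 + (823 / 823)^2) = -2073829 / 9301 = -222.97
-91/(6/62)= -940.33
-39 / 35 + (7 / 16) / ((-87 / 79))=-73643 / 48720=-1.51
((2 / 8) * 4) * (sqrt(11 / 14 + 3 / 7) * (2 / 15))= sqrt(238) / 105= 0.15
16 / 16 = 1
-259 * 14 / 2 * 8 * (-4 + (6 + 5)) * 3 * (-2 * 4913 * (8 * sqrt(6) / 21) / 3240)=142516304 * sqrt(6) / 405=861956.11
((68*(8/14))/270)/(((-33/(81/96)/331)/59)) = -331993/4620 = -71.86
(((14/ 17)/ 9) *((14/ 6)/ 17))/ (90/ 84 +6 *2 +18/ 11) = 15092/ 17673795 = 0.00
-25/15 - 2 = -11/3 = -3.67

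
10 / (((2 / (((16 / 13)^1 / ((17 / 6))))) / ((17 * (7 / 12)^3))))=1715 / 234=7.33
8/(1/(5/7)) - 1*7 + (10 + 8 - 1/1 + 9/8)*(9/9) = 943/56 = 16.84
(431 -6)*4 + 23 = 1723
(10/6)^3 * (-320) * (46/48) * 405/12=-143750/3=-47916.67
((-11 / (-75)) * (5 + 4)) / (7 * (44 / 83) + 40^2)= 2739 / 3327700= 0.00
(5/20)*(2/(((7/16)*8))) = 1/7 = 0.14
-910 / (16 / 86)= -19565 / 4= -4891.25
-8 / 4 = -2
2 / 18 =1 / 9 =0.11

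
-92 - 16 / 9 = -844 / 9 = -93.78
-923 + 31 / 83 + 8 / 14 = -535714 / 581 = -922.06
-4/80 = -1/20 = -0.05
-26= -26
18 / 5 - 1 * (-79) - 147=-64.40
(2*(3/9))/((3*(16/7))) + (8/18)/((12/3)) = 5/24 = 0.21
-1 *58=-58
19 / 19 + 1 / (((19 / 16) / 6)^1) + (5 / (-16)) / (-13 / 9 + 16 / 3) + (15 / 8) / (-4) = 23423 / 4256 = 5.50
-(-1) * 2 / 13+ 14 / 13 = 16 / 13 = 1.23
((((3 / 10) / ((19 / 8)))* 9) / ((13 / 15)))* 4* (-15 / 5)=-3888 / 247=-15.74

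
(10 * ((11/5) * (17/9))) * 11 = 4114/9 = 457.11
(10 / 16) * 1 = 5 / 8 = 0.62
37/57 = 0.65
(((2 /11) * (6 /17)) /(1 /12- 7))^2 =20736 /240901441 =0.00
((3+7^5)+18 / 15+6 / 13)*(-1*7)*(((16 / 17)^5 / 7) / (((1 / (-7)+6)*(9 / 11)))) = -88229665570816 / 34055270145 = -2590.78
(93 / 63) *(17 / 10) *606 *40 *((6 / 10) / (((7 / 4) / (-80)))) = -81756672 / 49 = -1668503.51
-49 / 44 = -1.11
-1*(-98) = 98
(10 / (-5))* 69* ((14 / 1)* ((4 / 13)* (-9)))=69552 / 13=5350.15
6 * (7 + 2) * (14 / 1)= 756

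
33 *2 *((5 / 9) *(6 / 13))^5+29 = 874367257 / 30074733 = 29.07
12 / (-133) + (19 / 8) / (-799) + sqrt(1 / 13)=-79231 / 850136 + sqrt(13) / 13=0.18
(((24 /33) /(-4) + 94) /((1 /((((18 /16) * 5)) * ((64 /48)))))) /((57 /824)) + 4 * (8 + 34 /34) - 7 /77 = 2133425 /209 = 10207.78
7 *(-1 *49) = -343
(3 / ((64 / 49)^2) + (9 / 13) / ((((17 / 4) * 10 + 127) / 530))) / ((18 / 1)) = 2622943 / 12034048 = 0.22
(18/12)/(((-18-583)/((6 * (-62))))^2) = 207576/361201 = 0.57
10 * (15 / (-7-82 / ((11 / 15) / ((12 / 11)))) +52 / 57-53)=-464406380 / 889599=-522.04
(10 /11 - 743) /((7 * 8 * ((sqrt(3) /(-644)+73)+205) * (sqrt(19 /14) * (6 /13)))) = -2801089914 * sqrt(266) /515304885953 - 62583 * sqrt(798) /2061219543812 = -0.09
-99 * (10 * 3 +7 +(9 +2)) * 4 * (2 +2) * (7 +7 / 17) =-9580032 / 17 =-563531.29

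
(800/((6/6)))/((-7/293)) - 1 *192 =-235744/7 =-33677.71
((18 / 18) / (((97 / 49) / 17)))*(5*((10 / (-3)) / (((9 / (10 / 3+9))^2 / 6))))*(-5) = 570188500 / 70713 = 8063.42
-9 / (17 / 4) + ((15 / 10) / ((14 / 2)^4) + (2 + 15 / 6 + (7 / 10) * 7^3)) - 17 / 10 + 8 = 50772874 / 204085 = 248.78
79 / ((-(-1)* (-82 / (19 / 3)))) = -1501 / 246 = -6.10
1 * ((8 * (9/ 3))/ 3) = 8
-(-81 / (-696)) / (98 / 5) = -135 / 22736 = -0.01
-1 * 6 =-6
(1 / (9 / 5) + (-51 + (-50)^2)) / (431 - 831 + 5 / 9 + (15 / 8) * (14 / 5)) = -88184 / 14191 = -6.21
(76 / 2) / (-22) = -19 / 11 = -1.73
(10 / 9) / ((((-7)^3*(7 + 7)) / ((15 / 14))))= -25 / 100842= -0.00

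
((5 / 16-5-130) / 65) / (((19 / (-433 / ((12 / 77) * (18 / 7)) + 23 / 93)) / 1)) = 3117569971 / 26462592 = 117.81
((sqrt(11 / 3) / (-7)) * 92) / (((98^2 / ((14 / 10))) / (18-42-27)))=391 * sqrt(33) / 12005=0.19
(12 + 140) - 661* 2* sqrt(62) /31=152 - 1322* sqrt(62) /31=-183.79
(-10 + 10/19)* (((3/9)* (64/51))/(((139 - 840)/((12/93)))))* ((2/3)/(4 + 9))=10240/273745407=0.00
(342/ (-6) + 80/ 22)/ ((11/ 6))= -29.11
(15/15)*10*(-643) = -6430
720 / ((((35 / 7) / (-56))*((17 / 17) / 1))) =-8064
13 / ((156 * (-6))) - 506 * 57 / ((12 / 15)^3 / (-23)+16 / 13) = -808477783 / 33876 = -23865.80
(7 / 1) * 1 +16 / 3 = 37 / 3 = 12.33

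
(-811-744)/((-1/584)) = 908120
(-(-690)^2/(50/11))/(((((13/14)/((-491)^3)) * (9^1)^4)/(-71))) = -1369333438700612/9477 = -144490180299.74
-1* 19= -19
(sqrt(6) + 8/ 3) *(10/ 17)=10 *sqrt(6)/ 17 + 80/ 51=3.01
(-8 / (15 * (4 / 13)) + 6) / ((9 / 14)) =6.64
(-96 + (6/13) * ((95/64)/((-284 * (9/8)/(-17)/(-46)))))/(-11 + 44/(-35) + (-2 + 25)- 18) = 75730795/5626608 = 13.46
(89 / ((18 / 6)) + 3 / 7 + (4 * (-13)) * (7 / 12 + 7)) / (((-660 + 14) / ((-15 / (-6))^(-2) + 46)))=4413473 / 169575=26.03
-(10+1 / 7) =-71 / 7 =-10.14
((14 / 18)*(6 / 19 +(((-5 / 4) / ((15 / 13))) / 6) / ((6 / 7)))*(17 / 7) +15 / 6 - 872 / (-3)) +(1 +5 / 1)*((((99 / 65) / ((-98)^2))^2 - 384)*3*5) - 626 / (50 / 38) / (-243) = -20550210580030942117 / 599749142756400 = -34264.68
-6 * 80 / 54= -8.89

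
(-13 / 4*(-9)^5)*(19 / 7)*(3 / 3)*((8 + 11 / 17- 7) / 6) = 142991.21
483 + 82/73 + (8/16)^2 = 141437/292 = 484.37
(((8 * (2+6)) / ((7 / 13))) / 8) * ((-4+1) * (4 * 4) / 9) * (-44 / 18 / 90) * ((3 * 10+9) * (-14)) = -475904 / 405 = -1175.07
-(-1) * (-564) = -564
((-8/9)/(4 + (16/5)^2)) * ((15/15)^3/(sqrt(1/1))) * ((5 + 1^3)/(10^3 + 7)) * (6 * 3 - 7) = -1100/268869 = -0.00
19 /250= 0.08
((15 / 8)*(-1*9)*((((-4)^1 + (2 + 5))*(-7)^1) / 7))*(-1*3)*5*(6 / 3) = -6075 / 4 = -1518.75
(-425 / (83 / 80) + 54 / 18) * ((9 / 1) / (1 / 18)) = -5467662 / 83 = -65875.45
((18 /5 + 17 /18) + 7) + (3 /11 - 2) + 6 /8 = 20923 /1980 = 10.57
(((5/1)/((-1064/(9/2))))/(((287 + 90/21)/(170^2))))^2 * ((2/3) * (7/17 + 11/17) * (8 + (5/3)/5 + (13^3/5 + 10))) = 4269289528125/3001730162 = 1422.28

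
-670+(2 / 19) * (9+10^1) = -668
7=7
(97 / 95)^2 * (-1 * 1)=-9409 / 9025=-1.04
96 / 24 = 4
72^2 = 5184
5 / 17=0.29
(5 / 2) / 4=5 / 8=0.62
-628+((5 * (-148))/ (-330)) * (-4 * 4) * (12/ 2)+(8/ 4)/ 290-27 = -1388074/ 1595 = -870.27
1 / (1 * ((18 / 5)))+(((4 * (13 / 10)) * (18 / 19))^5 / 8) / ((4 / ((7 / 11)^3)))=4383070856562401 / 185382437006250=23.64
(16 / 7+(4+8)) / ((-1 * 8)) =-25 / 14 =-1.79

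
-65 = -65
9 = 9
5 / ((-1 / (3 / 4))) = -15 / 4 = -3.75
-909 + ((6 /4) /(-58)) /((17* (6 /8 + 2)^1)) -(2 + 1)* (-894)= 1773.00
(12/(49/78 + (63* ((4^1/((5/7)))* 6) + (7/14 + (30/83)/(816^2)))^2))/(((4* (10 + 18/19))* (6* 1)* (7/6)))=397700008012800/45541462698608594336521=0.00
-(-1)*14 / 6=7 / 3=2.33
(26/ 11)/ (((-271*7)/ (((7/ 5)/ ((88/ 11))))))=-13/ 59620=-0.00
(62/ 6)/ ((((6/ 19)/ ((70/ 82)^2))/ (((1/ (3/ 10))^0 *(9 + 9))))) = 429.22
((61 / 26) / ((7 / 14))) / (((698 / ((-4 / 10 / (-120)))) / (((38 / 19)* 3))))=61 / 453700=0.00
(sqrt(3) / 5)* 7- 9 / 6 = -3 / 2+7* sqrt(3) / 5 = 0.92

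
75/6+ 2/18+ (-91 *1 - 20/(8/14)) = -2041/18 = -113.39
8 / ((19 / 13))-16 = -200 / 19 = -10.53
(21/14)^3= 27/8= 3.38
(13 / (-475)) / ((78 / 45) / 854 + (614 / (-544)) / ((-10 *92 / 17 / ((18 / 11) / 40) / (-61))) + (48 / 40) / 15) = -2157163008 / 2363362291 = -0.91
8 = 8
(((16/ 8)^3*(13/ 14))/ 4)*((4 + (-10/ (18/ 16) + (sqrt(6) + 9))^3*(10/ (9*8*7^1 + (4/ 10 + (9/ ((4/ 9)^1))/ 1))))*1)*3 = 24.07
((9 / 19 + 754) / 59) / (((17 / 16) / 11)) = 2522960 / 19057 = 132.39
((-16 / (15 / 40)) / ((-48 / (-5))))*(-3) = 40 / 3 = 13.33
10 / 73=0.14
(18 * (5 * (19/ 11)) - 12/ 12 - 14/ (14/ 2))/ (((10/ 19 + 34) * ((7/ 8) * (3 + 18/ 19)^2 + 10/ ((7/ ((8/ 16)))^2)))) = 563624607/ 1746808690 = 0.32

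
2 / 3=0.67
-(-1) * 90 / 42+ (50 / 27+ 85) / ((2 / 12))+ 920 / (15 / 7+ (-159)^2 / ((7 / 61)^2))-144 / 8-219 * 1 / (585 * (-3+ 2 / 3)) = 32449281805172 / 64203256845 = 505.41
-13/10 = -1.30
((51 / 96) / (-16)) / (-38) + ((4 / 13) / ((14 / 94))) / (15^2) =4005803 / 398361600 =0.01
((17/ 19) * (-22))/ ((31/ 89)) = -33286/ 589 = -56.51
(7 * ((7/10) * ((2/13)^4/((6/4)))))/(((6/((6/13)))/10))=1568/1113879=0.00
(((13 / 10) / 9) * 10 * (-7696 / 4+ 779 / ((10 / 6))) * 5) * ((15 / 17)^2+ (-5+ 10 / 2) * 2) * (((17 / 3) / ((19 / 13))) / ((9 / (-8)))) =246165400 / 8721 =28226.74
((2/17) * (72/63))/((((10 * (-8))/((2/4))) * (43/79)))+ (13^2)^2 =1461466291/51170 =28561.00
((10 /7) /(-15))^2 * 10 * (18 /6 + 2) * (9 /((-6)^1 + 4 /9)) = -0.73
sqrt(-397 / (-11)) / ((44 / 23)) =23 * sqrt(4367) / 484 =3.14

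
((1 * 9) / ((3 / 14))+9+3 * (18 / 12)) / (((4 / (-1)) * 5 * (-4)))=111 / 160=0.69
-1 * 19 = -19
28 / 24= 7 / 6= 1.17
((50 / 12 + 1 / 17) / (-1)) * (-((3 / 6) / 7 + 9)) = 54737 / 1428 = 38.33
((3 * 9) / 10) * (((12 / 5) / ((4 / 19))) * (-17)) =-26163 / 50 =-523.26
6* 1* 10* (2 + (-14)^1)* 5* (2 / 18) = -400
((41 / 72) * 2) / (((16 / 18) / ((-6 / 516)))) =-41 / 2752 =-0.01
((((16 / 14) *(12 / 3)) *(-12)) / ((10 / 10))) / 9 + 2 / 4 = -235 / 42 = -5.60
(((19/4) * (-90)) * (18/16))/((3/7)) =-17955/16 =-1122.19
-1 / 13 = -0.08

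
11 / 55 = 1 / 5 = 0.20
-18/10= -9/5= -1.80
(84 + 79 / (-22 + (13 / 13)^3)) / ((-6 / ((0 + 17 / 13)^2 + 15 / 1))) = -2379220 / 10647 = -223.46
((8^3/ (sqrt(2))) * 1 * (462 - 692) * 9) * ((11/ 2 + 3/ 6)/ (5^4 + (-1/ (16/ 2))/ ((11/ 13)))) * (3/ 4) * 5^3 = -8743680000 * sqrt(2)/ 18329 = -674637.51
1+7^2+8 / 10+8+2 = 304 / 5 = 60.80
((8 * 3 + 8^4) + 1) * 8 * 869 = 28649192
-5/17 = -0.29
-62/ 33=-1.88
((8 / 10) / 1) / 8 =1 / 10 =0.10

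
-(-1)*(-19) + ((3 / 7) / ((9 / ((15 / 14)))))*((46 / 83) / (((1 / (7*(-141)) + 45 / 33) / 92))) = -73450693 / 4297657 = -17.09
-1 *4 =-4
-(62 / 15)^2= -3844 / 225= -17.08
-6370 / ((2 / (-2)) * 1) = 6370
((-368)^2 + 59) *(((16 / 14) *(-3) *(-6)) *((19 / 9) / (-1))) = -41186832 / 7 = -5883833.14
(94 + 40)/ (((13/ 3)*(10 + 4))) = 201/ 91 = 2.21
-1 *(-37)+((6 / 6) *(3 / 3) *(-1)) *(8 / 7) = 251 / 7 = 35.86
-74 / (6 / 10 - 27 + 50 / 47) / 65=1739 / 38701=0.04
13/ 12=1.08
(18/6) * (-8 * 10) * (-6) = 1440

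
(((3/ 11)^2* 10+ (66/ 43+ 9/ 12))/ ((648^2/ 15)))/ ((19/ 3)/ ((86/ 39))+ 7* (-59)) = -105055/ 398236113792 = -0.00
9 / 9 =1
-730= -730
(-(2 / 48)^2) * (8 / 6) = -0.00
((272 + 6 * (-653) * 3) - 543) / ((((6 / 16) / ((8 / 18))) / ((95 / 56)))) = -24177.25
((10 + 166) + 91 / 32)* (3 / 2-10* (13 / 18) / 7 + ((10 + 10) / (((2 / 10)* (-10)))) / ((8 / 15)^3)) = -11705.27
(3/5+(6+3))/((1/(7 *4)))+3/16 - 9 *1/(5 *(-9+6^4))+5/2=3105801/11440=271.49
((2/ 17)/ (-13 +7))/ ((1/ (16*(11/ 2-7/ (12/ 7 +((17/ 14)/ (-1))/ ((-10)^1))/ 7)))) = -6792/ 4369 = -1.55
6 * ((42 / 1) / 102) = 42 / 17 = 2.47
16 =16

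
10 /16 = 5 /8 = 0.62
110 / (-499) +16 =7874 / 499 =15.78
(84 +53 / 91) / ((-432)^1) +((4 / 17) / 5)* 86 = 3.85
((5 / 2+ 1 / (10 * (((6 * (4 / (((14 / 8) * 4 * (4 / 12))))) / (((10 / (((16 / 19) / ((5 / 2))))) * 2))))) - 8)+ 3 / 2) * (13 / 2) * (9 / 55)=-51259 / 14080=-3.64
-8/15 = -0.53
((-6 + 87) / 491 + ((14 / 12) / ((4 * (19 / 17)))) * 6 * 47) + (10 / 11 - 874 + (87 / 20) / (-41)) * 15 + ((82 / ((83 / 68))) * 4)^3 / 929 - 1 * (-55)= 35396053942910169007 / 4469836337035234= 7918.87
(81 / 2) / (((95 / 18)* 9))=0.85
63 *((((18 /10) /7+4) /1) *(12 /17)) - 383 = -193.68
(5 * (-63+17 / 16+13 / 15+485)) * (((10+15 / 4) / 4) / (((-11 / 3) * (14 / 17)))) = -8648155 / 3584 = -2412.99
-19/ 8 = -2.38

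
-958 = -958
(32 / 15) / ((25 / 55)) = 352 / 75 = 4.69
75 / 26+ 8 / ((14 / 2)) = 733 / 182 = 4.03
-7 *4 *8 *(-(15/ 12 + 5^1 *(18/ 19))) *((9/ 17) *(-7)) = -1605240/ 323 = -4969.78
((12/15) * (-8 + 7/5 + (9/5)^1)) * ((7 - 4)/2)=-144/25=-5.76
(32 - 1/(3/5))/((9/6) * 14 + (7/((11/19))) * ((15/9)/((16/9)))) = 2288/2439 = 0.94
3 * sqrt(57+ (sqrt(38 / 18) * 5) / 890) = sqrt(534 * sqrt(19)+ 16253892) / 178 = 22.65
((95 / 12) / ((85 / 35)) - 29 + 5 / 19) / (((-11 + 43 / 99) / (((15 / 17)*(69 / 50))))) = 674554419 / 229743440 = 2.94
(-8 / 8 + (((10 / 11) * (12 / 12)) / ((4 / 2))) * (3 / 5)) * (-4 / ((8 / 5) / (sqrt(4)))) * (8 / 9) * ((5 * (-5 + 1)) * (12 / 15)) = -51.72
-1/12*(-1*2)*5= 5/6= 0.83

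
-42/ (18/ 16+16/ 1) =-336/ 137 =-2.45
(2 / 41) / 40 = 1 / 820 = 0.00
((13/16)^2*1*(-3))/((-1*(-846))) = -169/72192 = -0.00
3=3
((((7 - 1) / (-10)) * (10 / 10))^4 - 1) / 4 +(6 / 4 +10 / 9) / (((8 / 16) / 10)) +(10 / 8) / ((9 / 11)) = 133831 / 2500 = 53.53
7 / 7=1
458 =458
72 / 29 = 2.48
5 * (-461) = -2305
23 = 23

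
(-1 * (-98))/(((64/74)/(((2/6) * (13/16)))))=23569/768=30.69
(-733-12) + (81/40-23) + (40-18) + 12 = -29279/40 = -731.98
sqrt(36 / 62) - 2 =-2+3 *sqrt(62) / 31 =-1.24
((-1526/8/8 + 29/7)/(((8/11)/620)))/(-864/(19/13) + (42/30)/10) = 3573978375/125768608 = 28.42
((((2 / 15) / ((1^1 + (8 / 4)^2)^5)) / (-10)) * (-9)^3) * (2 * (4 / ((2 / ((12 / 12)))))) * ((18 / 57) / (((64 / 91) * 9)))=0.00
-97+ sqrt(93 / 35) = -97+ sqrt(3255) / 35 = -95.37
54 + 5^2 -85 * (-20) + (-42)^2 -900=2643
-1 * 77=-77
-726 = -726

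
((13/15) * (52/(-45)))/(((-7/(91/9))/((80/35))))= 3.31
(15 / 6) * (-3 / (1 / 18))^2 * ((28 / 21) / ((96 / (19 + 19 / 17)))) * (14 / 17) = 484785 / 289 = 1677.46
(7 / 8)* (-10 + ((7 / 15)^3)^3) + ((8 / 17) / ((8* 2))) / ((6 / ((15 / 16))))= -365750147819261 / 41826375000000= -8.74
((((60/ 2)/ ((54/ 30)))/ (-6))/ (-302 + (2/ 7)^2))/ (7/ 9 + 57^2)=1225/ 432694912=0.00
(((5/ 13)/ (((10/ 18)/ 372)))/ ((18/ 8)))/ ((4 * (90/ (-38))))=-2356/ 195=-12.08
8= 8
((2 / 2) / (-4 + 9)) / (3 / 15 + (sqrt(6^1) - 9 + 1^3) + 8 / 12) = -321 / 10099 - 45*sqrt(6) / 10099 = -0.04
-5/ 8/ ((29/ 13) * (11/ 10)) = -325/ 1276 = -0.25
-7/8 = -0.88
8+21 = 29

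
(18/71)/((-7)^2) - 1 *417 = -1450725/3479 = -416.99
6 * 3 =18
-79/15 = -5.27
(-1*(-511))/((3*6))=511/18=28.39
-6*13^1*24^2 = -44928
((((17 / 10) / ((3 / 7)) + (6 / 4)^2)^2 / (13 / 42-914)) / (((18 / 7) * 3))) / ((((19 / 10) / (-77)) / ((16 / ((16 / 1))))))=524933717 / 2362365000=0.22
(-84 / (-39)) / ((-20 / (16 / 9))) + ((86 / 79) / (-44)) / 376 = -73215811 / 382290480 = -0.19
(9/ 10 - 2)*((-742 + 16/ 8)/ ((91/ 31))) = 25234/ 91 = 277.30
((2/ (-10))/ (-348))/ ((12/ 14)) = 7/ 10440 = 0.00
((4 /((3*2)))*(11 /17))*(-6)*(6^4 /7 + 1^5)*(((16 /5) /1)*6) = -5503872 /595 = -9250.21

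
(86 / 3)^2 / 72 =1849 / 162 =11.41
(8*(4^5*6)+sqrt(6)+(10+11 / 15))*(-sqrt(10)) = sqrt(10)*(-737441 / 15-sqrt(6)) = -155473.96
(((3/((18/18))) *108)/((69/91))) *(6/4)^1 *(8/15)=39312/115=341.84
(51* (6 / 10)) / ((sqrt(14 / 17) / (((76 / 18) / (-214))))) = -323* sqrt(238) / 7490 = -0.67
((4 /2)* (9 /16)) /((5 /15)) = 27 /8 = 3.38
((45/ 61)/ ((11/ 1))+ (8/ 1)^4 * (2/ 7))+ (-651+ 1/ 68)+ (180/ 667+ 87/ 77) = 110942754871/ 213037132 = 520.77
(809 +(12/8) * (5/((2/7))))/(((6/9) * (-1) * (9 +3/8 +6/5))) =-118.48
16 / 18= 8 / 9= 0.89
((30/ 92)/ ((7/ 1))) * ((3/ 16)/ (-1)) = -45/ 5152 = -0.01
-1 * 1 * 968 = -968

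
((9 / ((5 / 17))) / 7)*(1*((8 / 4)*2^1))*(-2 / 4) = -306 / 35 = -8.74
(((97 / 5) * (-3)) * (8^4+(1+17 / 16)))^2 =364068494975241 / 6400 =56885702339.88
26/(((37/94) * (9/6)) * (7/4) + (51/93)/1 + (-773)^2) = 606112/13929632919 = 0.00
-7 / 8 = -0.88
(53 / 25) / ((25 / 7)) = 371 / 625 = 0.59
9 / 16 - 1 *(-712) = 11401 / 16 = 712.56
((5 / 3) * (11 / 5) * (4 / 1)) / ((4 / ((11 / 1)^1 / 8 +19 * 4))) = 6809 / 24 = 283.71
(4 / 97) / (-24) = -1 / 582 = -0.00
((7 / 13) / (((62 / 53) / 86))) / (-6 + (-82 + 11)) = -0.51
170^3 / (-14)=-2456500 / 7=-350928.57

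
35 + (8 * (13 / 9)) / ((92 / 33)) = 2701 / 69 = 39.14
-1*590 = -590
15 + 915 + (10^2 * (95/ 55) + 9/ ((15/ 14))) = 61112/ 55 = 1111.13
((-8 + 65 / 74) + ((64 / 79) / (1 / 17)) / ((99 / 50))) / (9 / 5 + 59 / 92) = -22095410 / 324970371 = -0.07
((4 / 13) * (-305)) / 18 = -610 / 117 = -5.21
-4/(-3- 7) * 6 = 12/5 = 2.40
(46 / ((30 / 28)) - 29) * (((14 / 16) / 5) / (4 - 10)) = -1463 / 3600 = -0.41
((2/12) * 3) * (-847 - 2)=-849/2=-424.50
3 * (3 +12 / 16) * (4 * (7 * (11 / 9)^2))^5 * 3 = 557990777944328960 / 129140163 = 4320815190.12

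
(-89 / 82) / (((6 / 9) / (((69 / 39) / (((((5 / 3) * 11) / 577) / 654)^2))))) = -1967563414051029 / 1612325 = -1220326803.87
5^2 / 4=25 / 4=6.25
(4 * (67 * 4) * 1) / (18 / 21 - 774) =-1876 / 1353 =-1.39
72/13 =5.54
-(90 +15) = -105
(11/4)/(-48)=-11/192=-0.06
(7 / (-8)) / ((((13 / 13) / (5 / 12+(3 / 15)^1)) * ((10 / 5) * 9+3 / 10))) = -259 / 8784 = -0.03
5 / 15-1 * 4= -11 / 3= -3.67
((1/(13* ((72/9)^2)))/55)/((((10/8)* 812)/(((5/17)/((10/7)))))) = 1/225596800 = 0.00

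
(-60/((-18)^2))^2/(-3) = -25/2187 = -0.01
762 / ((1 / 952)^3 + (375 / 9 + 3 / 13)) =25640732242944 / 1409817500711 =18.19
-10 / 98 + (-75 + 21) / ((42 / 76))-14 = -5479 / 49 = -111.82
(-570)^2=324900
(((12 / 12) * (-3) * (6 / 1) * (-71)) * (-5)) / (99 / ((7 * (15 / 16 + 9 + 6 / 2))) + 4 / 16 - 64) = 101.98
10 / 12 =5 / 6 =0.83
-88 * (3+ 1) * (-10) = 3520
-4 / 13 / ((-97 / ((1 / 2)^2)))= 1 / 1261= 0.00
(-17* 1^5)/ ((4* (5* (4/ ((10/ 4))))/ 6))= -51/ 16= -3.19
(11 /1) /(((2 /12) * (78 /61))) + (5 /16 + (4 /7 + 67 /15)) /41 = 46335337 /895440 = 51.75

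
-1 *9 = -9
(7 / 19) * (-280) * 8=-15680 / 19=-825.26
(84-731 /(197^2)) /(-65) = -1.29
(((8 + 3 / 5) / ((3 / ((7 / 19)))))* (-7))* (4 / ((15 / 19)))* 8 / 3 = -99.89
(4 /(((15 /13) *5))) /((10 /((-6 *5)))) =-52 /25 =-2.08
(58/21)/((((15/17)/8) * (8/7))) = 986/45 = 21.91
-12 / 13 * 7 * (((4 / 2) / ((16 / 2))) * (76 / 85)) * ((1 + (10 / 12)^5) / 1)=-1449833 / 716040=-2.02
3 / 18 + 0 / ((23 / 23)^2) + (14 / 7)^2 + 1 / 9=77 / 18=4.28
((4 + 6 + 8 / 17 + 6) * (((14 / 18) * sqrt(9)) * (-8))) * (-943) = 14786240 / 51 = 289926.27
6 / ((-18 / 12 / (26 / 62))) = -1.68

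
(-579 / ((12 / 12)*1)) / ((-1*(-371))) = -579 / 371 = -1.56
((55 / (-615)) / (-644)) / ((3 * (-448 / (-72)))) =11 / 1478624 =0.00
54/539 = 0.10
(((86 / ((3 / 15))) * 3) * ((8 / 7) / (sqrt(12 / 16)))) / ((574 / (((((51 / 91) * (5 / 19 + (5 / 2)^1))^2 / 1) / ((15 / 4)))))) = 134211600 * sqrt(3) / 122567081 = 1.90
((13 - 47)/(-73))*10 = 340/73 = 4.66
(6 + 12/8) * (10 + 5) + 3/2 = 114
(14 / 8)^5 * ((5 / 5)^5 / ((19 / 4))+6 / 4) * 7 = 7647185 / 38912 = 196.53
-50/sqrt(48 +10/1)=-25*sqrt(58)/29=-6.57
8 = 8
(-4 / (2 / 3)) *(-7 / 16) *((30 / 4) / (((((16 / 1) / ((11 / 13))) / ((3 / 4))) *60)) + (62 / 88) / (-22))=-457779 / 6443008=-0.07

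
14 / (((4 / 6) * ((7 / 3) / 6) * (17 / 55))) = 2970 / 17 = 174.71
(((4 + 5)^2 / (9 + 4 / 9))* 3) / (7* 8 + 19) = 0.34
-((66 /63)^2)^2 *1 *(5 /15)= -234256 /583443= -0.40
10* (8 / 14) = 40 / 7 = 5.71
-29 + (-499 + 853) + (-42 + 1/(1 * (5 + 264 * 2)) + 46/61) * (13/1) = -528142/2501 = -211.17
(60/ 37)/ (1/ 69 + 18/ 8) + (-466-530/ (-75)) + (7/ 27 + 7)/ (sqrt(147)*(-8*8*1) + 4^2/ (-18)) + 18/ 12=-1609684922136/ 3524467375-4116*sqrt(3)/ 762047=-456.73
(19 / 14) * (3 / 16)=57 / 224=0.25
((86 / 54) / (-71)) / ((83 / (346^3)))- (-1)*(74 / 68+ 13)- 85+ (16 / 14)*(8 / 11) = -4692202762745 / 416552598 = -11264.37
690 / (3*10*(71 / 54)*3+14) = 2070 / 397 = 5.21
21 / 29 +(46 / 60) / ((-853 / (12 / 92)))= 179101 / 247370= 0.72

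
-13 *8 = -104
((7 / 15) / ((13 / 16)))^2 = 12544 / 38025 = 0.33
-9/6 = -3/2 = -1.50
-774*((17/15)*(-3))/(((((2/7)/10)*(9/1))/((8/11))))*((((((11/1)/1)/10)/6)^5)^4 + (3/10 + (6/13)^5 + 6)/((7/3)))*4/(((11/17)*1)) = 31989775942149661181653716196511859136760755177/256653484871941575475200000000000000000000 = 124641.89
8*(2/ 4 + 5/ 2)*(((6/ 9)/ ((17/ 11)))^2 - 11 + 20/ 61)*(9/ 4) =-9982362/ 17629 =-566.25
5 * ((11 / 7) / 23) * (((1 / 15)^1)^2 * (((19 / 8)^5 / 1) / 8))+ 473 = 898364578529 / 1899233280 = 473.01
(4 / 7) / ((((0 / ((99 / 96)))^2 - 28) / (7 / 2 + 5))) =-17 / 98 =-0.17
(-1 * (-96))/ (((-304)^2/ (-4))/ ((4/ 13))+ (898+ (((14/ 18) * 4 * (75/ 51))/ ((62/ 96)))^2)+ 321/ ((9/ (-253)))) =-239957856/ 207872195867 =-0.00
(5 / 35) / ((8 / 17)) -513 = -28711 / 56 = -512.70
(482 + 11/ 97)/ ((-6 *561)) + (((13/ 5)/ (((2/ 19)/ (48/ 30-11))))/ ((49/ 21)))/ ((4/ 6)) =-17072995481/ 114275700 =-149.40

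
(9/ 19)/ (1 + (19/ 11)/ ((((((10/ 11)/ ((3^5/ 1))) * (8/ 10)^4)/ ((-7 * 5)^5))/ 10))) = -2304/ 2879610275385761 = -0.00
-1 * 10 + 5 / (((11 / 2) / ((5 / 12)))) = -635 / 66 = -9.62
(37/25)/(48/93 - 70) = -1147/53850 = -0.02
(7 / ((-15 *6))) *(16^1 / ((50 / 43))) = -1204 / 1125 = -1.07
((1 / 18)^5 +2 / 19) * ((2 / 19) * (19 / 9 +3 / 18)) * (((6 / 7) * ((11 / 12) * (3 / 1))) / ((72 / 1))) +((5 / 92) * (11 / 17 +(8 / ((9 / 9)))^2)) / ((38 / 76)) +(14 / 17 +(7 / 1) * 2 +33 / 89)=1595149350835627319 / 71782450194728448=22.22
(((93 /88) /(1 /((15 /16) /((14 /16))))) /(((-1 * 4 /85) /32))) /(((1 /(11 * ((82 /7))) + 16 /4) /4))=-1296420 /1687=-768.48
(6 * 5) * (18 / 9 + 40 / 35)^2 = 14520 / 49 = 296.33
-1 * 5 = -5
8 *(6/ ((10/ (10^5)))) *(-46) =-22080000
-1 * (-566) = 566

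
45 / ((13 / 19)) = 855 / 13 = 65.77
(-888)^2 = 788544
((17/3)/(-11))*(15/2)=-85/22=-3.86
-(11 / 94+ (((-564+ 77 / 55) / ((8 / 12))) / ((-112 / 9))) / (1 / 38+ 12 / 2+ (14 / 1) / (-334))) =-11.45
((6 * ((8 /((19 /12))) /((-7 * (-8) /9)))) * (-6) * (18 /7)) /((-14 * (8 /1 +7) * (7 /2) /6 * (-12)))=-11664 /228095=-0.05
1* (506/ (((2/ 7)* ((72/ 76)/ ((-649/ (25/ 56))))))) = -611469628/ 225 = -2717642.79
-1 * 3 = -3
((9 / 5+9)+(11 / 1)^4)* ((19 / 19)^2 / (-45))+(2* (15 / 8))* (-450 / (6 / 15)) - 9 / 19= -77716409 / 17100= -4544.82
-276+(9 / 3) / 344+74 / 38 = -1791151 / 6536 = -274.04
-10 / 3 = -3.33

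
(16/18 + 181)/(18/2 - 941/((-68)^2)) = 20.68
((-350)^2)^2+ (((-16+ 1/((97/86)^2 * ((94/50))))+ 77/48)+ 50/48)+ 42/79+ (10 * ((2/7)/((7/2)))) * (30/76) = 23427800286405378456701/1561202852496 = 15006249987.92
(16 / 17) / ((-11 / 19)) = -304 / 187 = -1.63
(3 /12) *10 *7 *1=17.50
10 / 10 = 1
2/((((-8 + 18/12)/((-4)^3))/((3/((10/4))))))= 1536/65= 23.63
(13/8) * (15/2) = 195/16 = 12.19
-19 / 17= -1.12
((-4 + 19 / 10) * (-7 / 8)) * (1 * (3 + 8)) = 1617 / 80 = 20.21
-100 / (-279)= 100 / 279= 0.36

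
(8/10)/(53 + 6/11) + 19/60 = 11719/35340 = 0.33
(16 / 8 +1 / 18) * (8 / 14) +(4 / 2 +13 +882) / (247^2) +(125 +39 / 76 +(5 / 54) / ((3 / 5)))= 1350228605 / 10643724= 126.86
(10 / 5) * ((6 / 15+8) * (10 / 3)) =56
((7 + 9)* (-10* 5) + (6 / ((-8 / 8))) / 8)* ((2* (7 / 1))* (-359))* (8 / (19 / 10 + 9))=321965560 / 109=2953812.48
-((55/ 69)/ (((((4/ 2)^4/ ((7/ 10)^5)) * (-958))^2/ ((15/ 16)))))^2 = -0.00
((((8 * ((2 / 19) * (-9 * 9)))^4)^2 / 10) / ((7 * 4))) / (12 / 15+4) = 41451359947637504606208 / 118884941287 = 348667875837.78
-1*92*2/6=-30.67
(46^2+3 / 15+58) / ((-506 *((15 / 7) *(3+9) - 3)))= -76097 / 402270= -0.19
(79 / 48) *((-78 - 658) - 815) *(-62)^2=-39250123 / 4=-9812530.75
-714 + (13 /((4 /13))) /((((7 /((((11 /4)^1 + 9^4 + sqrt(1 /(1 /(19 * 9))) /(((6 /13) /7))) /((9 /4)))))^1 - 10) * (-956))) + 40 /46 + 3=-477702316638182297 /672700770063632 - 107653 * sqrt(19) /14623929783992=-710.13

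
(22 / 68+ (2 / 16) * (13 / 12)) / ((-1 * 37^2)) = -749 / 2234208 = -0.00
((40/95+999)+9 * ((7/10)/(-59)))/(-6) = -166.55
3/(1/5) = 15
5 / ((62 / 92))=230 / 31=7.42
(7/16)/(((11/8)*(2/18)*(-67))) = -63/1474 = -0.04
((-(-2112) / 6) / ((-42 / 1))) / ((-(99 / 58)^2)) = 53824 / 18711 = 2.88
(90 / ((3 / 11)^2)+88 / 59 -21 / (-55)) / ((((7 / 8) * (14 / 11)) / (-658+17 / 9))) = -6192422332 / 8673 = -713988.51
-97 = -97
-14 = -14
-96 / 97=-0.99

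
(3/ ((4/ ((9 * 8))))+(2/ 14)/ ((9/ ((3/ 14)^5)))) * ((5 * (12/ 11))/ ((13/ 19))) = 57939787215/ 134590456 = 430.49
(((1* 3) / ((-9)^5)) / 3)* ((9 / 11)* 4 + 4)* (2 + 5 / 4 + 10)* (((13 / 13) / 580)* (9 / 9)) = -53 / 18836631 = -0.00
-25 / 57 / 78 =-25 / 4446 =-0.01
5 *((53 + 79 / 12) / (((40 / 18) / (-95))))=-203775 / 16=-12735.94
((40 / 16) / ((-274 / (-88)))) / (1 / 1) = 110 / 137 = 0.80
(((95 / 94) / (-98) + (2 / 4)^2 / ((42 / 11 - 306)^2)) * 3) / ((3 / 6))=-1049374057 / 16963861152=-0.06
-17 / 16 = -1.06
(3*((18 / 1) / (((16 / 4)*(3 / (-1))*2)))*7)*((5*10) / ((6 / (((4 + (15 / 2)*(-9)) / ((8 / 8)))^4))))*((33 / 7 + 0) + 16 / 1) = -44204265169.92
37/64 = 0.58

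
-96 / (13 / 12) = -1152 / 13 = -88.62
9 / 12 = 3 / 4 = 0.75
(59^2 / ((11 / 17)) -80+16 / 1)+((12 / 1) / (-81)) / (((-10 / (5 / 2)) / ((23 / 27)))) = 42627070 / 8019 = 5315.76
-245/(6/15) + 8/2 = -1217/2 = -608.50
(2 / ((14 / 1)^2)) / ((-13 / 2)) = -1 / 637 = -0.00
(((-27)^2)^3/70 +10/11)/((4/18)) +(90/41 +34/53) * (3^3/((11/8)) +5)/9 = 750101824905187/30117780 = 24905614.72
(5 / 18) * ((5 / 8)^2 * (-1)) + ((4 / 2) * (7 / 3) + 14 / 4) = 9283 / 1152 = 8.06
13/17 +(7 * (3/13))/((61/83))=39940/13481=2.96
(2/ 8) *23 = 23/ 4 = 5.75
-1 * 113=-113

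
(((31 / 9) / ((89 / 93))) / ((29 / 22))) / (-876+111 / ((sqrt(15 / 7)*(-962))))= -20866308320 / 6694419347079+549692*sqrt(105) / 20083258041237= -0.00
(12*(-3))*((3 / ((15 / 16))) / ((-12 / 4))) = 192 / 5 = 38.40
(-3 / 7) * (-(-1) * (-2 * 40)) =240 / 7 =34.29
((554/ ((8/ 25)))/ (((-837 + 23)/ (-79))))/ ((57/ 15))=44.22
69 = 69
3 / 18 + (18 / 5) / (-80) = 73 / 600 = 0.12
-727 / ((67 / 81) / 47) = -2767689 / 67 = -41308.79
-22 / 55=-2 / 5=-0.40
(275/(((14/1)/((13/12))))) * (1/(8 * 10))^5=143/22020096000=0.00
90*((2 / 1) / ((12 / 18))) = 270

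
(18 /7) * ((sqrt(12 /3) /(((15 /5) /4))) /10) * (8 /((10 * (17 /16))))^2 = 98304 /252875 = 0.39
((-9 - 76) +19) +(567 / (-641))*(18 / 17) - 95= -1764623 / 10897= -161.94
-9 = -9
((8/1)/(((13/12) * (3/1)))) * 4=128/13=9.85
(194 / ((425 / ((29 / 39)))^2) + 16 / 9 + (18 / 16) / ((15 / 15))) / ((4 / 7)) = 4963125111 / 976820000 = 5.08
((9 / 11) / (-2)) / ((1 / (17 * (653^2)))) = -65240577 / 22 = -2965480.77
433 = 433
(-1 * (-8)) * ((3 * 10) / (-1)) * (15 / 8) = -450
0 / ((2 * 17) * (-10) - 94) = 0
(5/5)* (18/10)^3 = 729/125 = 5.83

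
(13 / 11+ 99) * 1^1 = 1102 / 11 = 100.18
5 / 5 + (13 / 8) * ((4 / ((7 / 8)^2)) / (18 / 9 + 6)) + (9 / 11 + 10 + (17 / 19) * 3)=159387 / 10241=15.56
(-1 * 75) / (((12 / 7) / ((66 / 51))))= -1925 / 34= -56.62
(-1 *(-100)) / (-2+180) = 50 / 89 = 0.56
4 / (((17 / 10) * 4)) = 10 / 17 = 0.59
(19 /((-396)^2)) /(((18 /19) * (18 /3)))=361 /16936128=0.00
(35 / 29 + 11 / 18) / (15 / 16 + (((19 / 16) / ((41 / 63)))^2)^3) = 37814577552605315072 / 787224526215420489309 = 0.05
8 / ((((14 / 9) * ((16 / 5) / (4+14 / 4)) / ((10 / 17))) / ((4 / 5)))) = 675 / 119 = 5.67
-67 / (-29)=67 / 29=2.31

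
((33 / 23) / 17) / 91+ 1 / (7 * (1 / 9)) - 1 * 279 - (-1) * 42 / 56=-5631219 / 20332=-276.96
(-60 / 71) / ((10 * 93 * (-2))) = 1 / 2201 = 0.00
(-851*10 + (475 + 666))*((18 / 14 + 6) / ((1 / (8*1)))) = -3006552 / 7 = -429507.43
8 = 8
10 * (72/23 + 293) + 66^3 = 6680518/23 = 290457.30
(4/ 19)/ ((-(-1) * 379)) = 4/ 7201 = 0.00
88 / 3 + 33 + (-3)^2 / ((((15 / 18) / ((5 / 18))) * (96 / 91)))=6257 / 96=65.18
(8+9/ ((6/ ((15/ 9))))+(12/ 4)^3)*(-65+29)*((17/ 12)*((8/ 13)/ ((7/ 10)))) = -153000/ 91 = -1681.32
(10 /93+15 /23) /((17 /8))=13000 /36363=0.36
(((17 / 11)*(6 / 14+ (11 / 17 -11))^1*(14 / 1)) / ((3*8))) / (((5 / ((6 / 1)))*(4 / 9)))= -10629 / 440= -24.16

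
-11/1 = -11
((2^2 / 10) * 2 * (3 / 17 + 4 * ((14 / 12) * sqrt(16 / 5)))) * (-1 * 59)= -402.35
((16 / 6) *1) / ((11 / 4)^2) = 128 / 363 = 0.35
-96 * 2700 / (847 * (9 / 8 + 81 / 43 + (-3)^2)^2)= -378675200 / 178446807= -2.12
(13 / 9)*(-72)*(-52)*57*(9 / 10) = 1387152 / 5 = 277430.40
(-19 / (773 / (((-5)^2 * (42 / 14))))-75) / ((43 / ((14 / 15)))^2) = -51744 / 1429277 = -0.04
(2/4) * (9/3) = 3/2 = 1.50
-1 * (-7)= 7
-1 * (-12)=12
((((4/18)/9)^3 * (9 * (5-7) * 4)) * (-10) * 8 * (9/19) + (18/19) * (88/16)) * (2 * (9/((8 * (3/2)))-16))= -39934199/249318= -160.17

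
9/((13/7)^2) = 441/169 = 2.61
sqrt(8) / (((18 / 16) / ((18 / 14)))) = 16*sqrt(2) / 7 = 3.23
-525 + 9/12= -2097/4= -524.25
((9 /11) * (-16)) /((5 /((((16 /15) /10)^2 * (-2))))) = 2048 /34375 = 0.06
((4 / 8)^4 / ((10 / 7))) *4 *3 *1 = 0.52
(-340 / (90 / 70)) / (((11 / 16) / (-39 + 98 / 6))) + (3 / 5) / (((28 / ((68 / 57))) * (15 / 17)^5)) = 48430885513259 / 5554828125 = 8718.70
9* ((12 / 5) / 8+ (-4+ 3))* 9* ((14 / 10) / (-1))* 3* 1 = 11907 / 50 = 238.14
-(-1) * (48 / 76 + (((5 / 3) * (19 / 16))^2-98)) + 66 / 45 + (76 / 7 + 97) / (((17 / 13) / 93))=197396671081 / 26046720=7578.56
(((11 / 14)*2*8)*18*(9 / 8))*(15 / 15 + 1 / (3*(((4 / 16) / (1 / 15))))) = 1386 / 5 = 277.20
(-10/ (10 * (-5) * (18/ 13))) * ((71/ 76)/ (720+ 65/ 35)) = 6461/ 34562520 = 0.00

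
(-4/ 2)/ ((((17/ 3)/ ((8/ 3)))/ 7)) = -112/ 17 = -6.59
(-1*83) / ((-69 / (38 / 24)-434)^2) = -29963 / 82337476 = -0.00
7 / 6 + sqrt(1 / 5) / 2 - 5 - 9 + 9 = -3.61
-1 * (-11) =11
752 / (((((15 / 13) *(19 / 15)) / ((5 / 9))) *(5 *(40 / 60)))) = 4888 / 57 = 85.75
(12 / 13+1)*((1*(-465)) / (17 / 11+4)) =-127875 / 793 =-161.25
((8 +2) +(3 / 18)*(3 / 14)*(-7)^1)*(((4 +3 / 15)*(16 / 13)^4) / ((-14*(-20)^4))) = -288 / 6865625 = -0.00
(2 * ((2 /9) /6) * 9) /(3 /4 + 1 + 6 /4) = 8 /39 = 0.21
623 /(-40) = -623 /40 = -15.58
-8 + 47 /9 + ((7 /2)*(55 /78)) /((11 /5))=-775 /468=-1.66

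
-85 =-85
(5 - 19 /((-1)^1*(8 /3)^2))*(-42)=-10311 /32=-322.22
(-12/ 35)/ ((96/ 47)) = -0.17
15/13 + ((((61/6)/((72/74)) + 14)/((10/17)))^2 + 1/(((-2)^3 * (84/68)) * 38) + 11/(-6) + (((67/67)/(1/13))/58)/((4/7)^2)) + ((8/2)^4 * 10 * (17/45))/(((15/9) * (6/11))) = 2791.34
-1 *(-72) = 72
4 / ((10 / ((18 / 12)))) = 0.60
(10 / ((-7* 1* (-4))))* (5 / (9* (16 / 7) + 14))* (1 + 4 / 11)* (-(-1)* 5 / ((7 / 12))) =0.60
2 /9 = 0.22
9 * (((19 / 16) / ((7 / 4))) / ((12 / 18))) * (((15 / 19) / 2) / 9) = 45 / 112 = 0.40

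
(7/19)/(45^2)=7/38475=0.00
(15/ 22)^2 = 225/ 484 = 0.46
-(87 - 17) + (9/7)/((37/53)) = -17653/259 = -68.16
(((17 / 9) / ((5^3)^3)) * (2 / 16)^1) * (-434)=-3689 / 70312500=-0.00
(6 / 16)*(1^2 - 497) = -186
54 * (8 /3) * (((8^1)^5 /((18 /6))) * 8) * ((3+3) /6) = 12582912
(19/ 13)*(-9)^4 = 124659/ 13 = 9589.15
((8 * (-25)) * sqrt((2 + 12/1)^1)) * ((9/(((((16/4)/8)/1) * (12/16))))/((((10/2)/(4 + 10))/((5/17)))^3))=-13171200 * sqrt(14)/4913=-10030.96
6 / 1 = 6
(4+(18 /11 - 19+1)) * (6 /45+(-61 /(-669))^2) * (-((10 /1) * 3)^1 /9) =86218288 /14769513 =5.84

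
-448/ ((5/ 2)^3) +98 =8666/ 125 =69.33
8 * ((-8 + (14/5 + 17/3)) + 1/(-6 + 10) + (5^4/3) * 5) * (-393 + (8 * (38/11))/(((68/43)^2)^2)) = -21014533753811/6485160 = -3240403.28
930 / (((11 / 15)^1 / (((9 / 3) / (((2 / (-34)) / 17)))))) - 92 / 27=-326556562 / 297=-1099517.04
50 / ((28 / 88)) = 1100 / 7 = 157.14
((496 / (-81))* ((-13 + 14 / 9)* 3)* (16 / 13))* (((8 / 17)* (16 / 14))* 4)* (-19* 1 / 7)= -3975872512 / 2631447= -1510.91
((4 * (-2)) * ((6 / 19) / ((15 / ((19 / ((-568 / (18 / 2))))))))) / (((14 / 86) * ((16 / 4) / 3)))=0.23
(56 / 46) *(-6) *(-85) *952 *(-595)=-8088763200 / 23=-351685356.52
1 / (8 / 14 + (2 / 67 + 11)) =469 / 5441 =0.09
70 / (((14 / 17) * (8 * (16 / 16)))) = 85 / 8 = 10.62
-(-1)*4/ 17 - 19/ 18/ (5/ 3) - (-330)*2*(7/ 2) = 1177897/ 510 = 2309.60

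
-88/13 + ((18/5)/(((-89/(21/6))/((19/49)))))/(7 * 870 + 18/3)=-557012581/82285840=-6.77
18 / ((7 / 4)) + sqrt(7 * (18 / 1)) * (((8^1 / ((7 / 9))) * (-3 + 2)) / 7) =72 / 7 - 216 * sqrt(14) / 49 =-6.21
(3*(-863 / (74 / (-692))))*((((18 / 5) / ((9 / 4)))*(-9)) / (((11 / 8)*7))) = -515977344 / 14245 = -36221.65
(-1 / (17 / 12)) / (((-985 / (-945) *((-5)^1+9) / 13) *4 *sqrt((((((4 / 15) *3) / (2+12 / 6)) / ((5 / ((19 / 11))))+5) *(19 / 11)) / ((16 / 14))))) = -57915 *sqrt(92701) / 88701614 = -0.20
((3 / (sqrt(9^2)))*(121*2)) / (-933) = -242 / 2799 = -0.09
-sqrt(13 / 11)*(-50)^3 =125000*sqrt(143) / 11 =135889.33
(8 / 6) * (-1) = -4 / 3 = -1.33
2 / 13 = 0.15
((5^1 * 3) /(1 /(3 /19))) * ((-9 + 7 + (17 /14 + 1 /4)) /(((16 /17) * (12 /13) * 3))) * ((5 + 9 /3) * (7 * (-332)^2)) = -114185175 /38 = -3004873.03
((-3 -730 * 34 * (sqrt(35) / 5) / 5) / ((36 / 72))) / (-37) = 6 / 37 + 9928 * sqrt(35) / 185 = 317.65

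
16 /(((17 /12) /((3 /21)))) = 1.61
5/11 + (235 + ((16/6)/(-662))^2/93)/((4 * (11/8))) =43558714607/1008728127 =43.18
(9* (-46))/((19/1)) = -414/19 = -21.79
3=3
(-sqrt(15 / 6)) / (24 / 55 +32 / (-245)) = -2695 * sqrt(10) / 1648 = -5.17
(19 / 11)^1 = 19 / 11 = 1.73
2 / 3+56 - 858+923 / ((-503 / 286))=-1326.14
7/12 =0.58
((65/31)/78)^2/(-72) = -25/2490912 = -0.00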